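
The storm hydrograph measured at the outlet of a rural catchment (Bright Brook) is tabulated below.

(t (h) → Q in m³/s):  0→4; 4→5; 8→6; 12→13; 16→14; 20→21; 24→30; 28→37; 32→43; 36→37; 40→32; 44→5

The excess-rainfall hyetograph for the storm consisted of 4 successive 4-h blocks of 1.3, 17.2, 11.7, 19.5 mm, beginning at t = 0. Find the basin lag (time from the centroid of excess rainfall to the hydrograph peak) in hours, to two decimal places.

t_L ≈ 22.02 h

Centroid of excess rainfall: t_c = Σ P_i·t̄_i / ΣP_i = 9.9759 h (block centres at 2, 6, 10, 14 h).
Hydrograph peak occurs at t = 32 h, so basin lag t_L = 32 − 9.9759 = 22.02 h.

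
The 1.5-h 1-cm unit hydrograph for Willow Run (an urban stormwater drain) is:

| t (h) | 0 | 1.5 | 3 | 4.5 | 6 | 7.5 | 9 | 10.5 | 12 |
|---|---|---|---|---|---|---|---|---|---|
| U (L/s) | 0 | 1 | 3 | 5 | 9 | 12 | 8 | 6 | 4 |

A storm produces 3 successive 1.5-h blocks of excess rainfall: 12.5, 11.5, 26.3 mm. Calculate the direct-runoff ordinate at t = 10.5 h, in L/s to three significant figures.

Q ≈ 48.3 L/s

By discrete convolution, Q_j = Σ (P_i / 10 mm) · U_{j−i}.
At t = 10.5 h (j=7): Q = (12.5/10)·6 + (11.5/10)·8 + (26.3/10)·12 = 48.3 L/s.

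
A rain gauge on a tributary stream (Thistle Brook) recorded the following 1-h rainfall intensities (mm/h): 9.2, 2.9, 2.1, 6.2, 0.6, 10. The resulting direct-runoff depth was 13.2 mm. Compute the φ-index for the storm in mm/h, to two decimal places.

φ ≈ 4.07 mm/h

Only the 3 blocks with intensity above φ contribute runoff: 9.2, 6.2, 10 mm/h.
Σ(I−φ)·Δt = d  ⇒  (9.2+6.2+10 − 3φ)·1 = 13.2
φ = (25.40 − 13.2/1) / 3 = 4.07 mm/h.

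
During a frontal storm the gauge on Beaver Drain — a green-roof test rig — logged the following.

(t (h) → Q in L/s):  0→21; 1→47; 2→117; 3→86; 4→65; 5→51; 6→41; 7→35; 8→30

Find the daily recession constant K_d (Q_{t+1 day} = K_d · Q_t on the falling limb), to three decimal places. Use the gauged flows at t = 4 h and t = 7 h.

Between t = 4 h and t = 7 h the flow falls from 65 to 35 L/s over 3×1 h = 3 h.
Per-interval ratio K = (35/65)^(1/3) = 0.8136; K_d = K^(24/1) = 0.007.

K_d ≈ 0.007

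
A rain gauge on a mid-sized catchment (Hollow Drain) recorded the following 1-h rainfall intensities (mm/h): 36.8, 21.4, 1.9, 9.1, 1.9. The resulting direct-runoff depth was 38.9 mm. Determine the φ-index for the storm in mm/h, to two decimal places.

φ ≈ 9.65 mm/h

Only the 2 blocks with intensity above φ contribute runoff: 36.8, 21.4 mm/h.
Σ(I−φ)·Δt = d  ⇒  (36.8+21.4 − 2φ)·1 = 38.9
φ = (58.20 − 38.9/1) / 2 = 9.65 mm/h.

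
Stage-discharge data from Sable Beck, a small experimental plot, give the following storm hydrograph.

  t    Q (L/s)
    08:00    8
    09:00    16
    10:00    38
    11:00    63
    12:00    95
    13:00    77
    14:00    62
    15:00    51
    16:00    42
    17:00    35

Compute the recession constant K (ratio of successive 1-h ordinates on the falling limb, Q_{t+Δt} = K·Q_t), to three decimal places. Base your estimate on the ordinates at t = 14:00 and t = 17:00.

Using the recession-limb readings at t = 14:00 and t = 17:00: Q falls from 62 to 35 L/s over 3 intervals.
K = (Q₂/Q₁)^(1/3) = (35/62)^(1/3) = 0.826.

K ≈ 0.826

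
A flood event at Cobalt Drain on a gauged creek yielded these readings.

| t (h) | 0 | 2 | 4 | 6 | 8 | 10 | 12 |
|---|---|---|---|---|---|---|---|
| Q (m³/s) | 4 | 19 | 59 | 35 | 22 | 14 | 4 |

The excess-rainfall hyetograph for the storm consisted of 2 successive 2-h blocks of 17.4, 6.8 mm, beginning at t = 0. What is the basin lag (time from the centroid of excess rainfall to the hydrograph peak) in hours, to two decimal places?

t_L ≈ 2.44 h

Centroid of excess rainfall: t_c = Σ P_i·t̄_i / ΣP_i = 1.5620 h (block centres at 1, 3 h).
Hydrograph peak occurs at t = 4 h, so basin lag t_L = 4 − 1.5620 = 2.44 h.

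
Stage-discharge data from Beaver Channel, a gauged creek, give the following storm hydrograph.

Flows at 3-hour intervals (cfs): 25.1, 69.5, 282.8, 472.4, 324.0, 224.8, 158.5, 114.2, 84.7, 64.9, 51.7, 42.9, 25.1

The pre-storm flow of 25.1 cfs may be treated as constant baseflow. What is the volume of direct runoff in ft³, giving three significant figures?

V ≈ 1.74 × 10^7 ft³

Direct-runoff ordinates (Q − Q_b): 0.0, 44.4, 257.7, 447.3, 298.9, 199.7, 133.4, 89.1, 59.6, 39.8, 26.6, 17.8, 0.0 cfs.
ΣQ_DR = 1614 cfs.
With Δt = 3 h = 10800 s, V = ΣQ_DR · Δt = 1614 × 10800 = 1.74 × 10^7 ft³.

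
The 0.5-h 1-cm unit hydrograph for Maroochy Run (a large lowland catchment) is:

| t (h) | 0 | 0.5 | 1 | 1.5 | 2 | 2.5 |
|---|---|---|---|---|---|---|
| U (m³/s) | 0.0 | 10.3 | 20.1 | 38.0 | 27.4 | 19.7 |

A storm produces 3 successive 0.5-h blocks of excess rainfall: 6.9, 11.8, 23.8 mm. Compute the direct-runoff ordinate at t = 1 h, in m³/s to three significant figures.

Q ≈ 26.0 m³/s

By discrete convolution, Q_j = Σ (P_i / 10 mm) · U_{j−i}.
At t = 1 h (j=2): Q = (6.9/10)·20.1 + (11.8/10)·10.3 + (23.8/10)·0.0 = 26.0 m³/s.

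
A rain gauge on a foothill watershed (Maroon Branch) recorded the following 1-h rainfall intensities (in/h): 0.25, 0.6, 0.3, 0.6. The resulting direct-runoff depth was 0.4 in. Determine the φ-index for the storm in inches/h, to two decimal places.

φ ≈ 0.40 in/h

Only the 2 blocks with intensity above φ contribute runoff: 0.6, 0.6 in/h.
Σ(I−φ)·Δt = d  ⇒  (0.6+0.6 − 2φ)·1 = 0.4
φ = (1.200 − 0.4/1) / 2 = 0.40 in/h.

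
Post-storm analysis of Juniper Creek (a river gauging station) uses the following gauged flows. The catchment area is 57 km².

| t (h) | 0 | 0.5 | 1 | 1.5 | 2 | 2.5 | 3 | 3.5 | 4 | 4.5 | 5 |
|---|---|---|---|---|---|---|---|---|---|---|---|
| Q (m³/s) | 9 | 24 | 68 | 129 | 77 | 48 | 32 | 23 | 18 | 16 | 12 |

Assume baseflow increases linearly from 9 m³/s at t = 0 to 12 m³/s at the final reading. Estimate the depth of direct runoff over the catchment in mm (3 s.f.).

Direct runoff: 0.00, 14.70, 58.40, 119.10, 66.80, 37.50, 21.20, 11.90, 6.60, 4.30, 0.00 m³/s; ΣQ_DR = 340.5 m³/s.
V = ΣQ_DR · Δt = 340.5 × 1800 s = 6.129 × 10^5 m³.
Over A = 57 km², depth = V / A = 10.8 mm.

d ≈ 10.8 mm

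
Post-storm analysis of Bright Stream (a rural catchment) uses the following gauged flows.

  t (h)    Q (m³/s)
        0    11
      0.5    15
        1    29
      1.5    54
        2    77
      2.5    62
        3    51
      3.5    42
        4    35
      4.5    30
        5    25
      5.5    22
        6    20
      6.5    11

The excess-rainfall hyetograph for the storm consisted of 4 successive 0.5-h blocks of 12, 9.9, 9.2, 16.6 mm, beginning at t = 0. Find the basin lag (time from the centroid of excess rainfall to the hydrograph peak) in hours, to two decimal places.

t_L ≈ 0.93 h

Centroid of excess rainfall: t_c = Σ P_i·t̄_i / ΣP_i = 1.0687 h (block centres at 0.25, 0.75, 1.25, 1.75 h).
Hydrograph peak occurs at t = 2 h, so basin lag t_L = 2 − 1.0687 = 0.93 h.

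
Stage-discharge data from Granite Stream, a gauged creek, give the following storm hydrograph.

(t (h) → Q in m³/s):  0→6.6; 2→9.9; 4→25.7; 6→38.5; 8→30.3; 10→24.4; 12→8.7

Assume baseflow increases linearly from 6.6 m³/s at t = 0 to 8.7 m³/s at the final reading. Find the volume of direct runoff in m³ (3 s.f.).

V ≈ 6.52 × 10^5 m³

Direct-runoff ordinates (Q − Q_b): 0.00, 2.95, 18.40, 30.85, 22.30, 16.05, 0.00 m³/s.
ΣQ_DR = 90.55 m³/s.
With Δt = 2 h = 7200 s, V = ΣQ_DR · Δt = 90.55 × 7200 = 6.52 × 10^5 m³.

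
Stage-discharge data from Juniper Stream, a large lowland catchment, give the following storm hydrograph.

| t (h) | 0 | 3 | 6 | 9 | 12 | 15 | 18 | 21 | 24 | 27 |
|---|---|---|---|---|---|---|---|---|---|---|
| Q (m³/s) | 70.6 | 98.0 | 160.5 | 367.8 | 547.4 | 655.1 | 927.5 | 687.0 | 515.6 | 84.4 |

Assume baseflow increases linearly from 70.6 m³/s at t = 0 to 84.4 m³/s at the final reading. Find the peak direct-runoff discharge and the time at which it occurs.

Q_p = 847.70 m³/s at t = 18 h

Subtracting baseflow gives direct-runoff ordinates: 0.00, 25.87, 86.83, 292.60, 470.67, 576.83, 847.70, 605.67, 432.73, 0.00 m³/s.
The maximum is 847.70 m³/s, occurring at the reading for t = 18 h.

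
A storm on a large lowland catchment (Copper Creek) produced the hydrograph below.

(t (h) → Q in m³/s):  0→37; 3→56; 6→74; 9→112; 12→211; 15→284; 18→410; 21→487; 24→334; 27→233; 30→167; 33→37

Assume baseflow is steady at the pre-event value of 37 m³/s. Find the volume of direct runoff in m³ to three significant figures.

Direct-runoff ordinates (Q − Q_b): 0.0, 19.0, 37.0, 75.0, 174.0, 247.0, 373.0, 450.0, 297.0, 196.0, 130.0, 0.0 m³/s.
ΣQ_DR = 1998 m³/s.
With Δt = 3 h = 10800 s, V = ΣQ_DR · Δt = 1998 × 10800 = 2.16 × 10^7 m³.

V ≈ 2.16 × 10^7 m³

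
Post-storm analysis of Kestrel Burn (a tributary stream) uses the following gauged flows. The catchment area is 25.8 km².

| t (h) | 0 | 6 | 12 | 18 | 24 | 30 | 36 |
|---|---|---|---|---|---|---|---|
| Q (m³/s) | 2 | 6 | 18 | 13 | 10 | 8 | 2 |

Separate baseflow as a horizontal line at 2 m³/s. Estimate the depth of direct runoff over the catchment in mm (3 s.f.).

d ≈ 37.7 mm

Direct runoff: 0.0, 4.0, 16.0, 11.0, 8.0, 6.0, 0.0 m³/s; ΣQ_DR = 45.00 m³/s.
V = ΣQ_DR · Δt = 45.00 × 21600 s = 9.720 × 10^5 m³.
Over A = 25.8 km², depth = V / A = 37.7 mm.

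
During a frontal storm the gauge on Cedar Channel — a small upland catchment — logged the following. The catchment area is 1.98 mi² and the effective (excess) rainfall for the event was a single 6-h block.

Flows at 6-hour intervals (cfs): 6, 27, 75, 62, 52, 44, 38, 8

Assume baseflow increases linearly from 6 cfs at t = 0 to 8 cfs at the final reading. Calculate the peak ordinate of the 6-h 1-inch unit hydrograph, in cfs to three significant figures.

Direct runoff: 0.00, 20.71, 68.43, 55.14, 44.86, 36.57, 30.29, 0.00 cfs; ΣQ_DR = 256.0 cfs, peak = 68.43 cfs.
Runoff depth d = ΣQ_DR·Δt / A = 256.0 × 21600 / (1.98 mi²) = 1.202 in.
The 1-inch UH is the DRH scaled by (1 in)/d, so U_p = 68.43 × 1/1.202 = 56.9 cfs.

U_p ≈ 56.9 cfs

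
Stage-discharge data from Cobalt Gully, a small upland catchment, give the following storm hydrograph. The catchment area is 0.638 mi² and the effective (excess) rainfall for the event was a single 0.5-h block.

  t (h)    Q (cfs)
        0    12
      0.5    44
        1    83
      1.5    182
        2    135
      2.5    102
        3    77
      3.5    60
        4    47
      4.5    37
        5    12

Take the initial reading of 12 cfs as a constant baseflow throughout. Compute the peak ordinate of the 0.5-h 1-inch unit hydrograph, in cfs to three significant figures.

U_p ≈ 212 cfs

Direct runoff: 0.0, 32.0, 71.0, 170.0, 123.0, 90.0, 65.0, 48.0, 35.0, 25.0, 0.0 cfs; ΣQ_DR = 659.0 cfs, peak = 170.0 cfs.
Runoff depth d = ΣQ_DR·Δt / A = 659.0 × 1800 / (0.638 mi²) = 0.8003 in.
The 1-inch UH is the DRH scaled by (1 in)/d, so U_p = 170.0 × 1/0.8003 = 212 cfs.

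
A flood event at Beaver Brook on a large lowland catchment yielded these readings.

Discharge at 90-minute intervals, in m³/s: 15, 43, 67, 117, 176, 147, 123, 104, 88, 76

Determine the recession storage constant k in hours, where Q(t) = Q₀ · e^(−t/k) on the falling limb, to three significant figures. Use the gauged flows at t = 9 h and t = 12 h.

On the falling limb, Q drops from 123 to 88 m³/s between t = 9 h and t = 12 h (Δt = 3 h).
k = −Δt / ln(Q₂/Q₁) = −3 / ln(88/123) = 8.96 h.

k ≈ 8.96 h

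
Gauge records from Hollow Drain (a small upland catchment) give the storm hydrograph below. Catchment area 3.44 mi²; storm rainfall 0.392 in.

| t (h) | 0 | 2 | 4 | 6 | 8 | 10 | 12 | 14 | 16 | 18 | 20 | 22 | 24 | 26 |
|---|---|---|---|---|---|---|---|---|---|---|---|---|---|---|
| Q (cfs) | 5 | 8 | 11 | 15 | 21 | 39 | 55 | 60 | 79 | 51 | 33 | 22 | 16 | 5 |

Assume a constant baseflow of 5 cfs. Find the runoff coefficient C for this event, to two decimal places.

ΣQ_DR = 350.0 cfs; V = ΣQ_DR·Δt = 2.520 × 10^6 ft³.
Runoff depth d = V / A = 0.3153 in.
C = d / P = 0.3153 / 0.392 = 0.80.

C ≈ 0.80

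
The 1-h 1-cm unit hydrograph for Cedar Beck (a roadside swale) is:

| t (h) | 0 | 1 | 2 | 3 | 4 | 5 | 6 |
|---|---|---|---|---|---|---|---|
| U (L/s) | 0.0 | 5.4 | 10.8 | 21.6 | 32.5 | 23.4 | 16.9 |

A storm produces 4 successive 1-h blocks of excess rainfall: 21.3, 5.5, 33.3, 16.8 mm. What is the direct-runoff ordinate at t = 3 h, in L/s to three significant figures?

Q ≈ 69.9 L/s

By discrete convolution, Q_j = Σ (P_i / 10 mm) · U_{j−i}.
At t = 3 h (j=3): Q = (21.3/10)·21.6 + (5.5/10)·10.8 + (33.3/10)·5.4 + (16.8/10)·0.0 = 69.9 L/s.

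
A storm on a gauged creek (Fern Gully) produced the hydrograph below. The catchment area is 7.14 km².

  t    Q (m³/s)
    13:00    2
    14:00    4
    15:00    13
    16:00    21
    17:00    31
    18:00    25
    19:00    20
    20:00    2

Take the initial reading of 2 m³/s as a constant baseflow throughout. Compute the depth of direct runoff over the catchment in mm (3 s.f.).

d ≈ 51.4 mm

Direct runoff: 0.0, 2.0, 11.0, 19.0, 29.0, 23.0, 18.0, 0.0 m³/s; ΣQ_DR = 102.0 m³/s.
V = ΣQ_DR · Δt = 102.0 × 3600 s = 3.672 × 10^5 m³.
Over A = 7.14 km², depth = V / A = 51.4 mm.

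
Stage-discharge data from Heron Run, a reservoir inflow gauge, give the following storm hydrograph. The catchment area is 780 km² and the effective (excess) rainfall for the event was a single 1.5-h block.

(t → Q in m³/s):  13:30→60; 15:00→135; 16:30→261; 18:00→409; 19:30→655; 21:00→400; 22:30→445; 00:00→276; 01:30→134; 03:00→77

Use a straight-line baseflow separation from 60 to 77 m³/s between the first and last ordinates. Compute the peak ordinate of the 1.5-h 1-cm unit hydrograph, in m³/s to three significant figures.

Direct runoff: 0.00, 73.11, 197.22, 343.33, 587.44, 330.56, 373.67, 202.78, 58.89, 0.00 m³/s; ΣQ_DR = 2167 m³/s, peak = 587.44 m³/s.
Runoff depth d = ΣQ_DR·Δt / A = 2167 × 5400 / (780 km²) = 15.00 mm.
The 1-cm UH is the DRH scaled by (10 mm)/d, so U_p = 587.44 × 10/15.00 = 392 m³/s.

U_p ≈ 392 m³/s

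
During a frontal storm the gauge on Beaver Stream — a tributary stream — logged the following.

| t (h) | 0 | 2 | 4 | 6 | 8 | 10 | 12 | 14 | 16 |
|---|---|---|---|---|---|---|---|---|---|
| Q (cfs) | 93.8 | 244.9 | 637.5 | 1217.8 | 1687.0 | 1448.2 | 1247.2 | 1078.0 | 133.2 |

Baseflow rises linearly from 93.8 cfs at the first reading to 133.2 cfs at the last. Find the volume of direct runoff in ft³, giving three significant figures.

V ≈ 4.87 × 10^7 ft³

Direct-runoff ordinates (Q − Q_b): 0.00, 146.18, 533.85, 1109.22, 1573.50, 1329.78, 1123.85, 949.73, 0.00 cfs.
ΣQ_DR = 6766 cfs.
With Δt = 2 h = 7200 s, V = ΣQ_DR · Δt = 6766 × 7200 = 4.87 × 10^7 ft³.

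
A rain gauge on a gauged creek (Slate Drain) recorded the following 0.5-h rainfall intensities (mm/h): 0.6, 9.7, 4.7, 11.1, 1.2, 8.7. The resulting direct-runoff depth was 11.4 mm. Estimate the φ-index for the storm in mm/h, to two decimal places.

Only the 4 blocks with intensity above φ contribute runoff: 9.7, 4.7, 11.1, 8.7 mm/h.
Σ(I−φ)·Δt = d  ⇒  (9.7+4.7+11.1+8.7 − 4φ)·0.5 = 11.4
φ = (34.20 − 11.4/0.5) / 4 = 2.85 mm/h.

φ ≈ 2.85 mm/h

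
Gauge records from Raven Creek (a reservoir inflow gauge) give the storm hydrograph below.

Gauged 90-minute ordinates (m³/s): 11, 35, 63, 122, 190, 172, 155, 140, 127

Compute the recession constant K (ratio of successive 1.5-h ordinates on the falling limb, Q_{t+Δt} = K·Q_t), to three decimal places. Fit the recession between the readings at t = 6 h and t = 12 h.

Using the recession-limb readings at t = 6 h and t = 12 h: Q falls from 190 to 127 m³/s over 4 intervals.
K = (Q₂/Q₁)^(1/4) = (127/190)^(1/4) = 0.904.

K ≈ 0.904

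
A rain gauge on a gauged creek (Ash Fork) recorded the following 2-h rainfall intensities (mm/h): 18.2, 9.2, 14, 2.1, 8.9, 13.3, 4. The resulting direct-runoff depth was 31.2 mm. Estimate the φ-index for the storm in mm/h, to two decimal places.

Only the 3 blocks with intensity above φ contribute runoff: 18.2, 14, 13.3 mm/h.
Σ(I−φ)·Δt = d  ⇒  (18.2+14+13.3 − 3φ)·2 = 31.2
φ = (45.50 − 31.2/2) / 3 = 9.97 mm/h.

φ ≈ 9.97 mm/h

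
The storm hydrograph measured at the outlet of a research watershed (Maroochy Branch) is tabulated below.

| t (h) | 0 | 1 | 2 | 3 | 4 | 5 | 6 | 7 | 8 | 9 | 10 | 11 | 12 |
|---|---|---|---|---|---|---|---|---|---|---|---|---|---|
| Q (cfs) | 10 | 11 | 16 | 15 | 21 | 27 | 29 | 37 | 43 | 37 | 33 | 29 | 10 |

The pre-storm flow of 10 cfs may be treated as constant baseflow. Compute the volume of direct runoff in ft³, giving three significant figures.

V ≈ 6.77 × 10^5 ft³

Direct-runoff ordinates (Q − Q_b): 0.0, 1.0, 6.0, 5.0, 11.0, 17.0, 19.0, 27.0, 33.0, 27.0, 23.0, 19.0, 0.0 cfs.
ΣQ_DR = 188.0 cfs.
With Δt = 1 h = 3600 s, V = ΣQ_DR · Δt = 188.0 × 3600 = 6.77 × 10^5 ft³.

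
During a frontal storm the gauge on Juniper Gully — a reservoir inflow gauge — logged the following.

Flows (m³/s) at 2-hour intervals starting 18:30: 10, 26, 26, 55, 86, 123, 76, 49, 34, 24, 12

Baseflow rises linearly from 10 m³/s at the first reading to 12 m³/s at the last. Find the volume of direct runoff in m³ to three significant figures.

V ≈ 2.88 × 10^6 m³

Direct-runoff ordinates (Q − Q_b): 0.00, 15.80, 15.60, 44.40, 75.20, 112.00, 64.80, 37.60, 22.40, 12.20, 0.00 m³/s.
ΣQ_DR = 400.0 m³/s.
With Δt = 2 h = 7200 s, V = ΣQ_DR · Δt = 400.0 × 7200 = 2.88 × 10^6 m³.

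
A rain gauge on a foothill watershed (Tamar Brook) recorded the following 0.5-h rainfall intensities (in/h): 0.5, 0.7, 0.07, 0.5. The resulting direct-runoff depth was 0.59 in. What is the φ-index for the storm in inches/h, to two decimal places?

φ ≈ 0.17 in/h

Only the 3 blocks with intensity above φ contribute runoff: 0.5, 0.7, 0.5 in/h.
Σ(I−φ)·Δt = d  ⇒  (0.5+0.7+0.5 − 3φ)·0.5 = 0.59
φ = (1.700 − 0.59/0.5) / 3 = 0.17 in/h.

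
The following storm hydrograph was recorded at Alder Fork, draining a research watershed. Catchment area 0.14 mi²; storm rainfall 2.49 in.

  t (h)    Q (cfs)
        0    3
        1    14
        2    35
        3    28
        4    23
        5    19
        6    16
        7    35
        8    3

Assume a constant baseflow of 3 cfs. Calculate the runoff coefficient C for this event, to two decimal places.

ΣQ_DR = 149.0 cfs; V = ΣQ_DR·Δt = 5.364 × 10^5 ft³.
Runoff depth d = V / A = 1.649 in.
C = d / P = 1.649 / 2.49 = 0.66.

C ≈ 0.66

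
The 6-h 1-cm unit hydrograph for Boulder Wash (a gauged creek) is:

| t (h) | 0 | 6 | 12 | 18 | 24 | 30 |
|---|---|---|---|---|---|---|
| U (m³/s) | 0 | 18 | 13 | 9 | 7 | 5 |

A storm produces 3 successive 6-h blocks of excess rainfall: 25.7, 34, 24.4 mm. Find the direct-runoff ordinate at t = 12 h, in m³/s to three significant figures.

Q ≈ 94.6 m³/s

By discrete convolution, Q_j = Σ (P_i / 10 mm) · U_{j−i}.
At t = 12 h (j=2): Q = (25.7/10)·13 + (34/10)·18 + (24.4/10)·0 = 94.6 m³/s.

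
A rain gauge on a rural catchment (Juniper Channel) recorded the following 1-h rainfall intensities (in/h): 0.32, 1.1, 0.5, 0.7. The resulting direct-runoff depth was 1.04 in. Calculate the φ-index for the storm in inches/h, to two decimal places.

φ ≈ 0.42 in/h

Only the 3 blocks with intensity above φ contribute runoff: 1.1, 0.5, 0.7 in/h.
Σ(I−φ)·Δt = d  ⇒  (1.1+0.5+0.7 − 3φ)·1 = 1.04
φ = (2.300 − 1.04/1) / 3 = 0.42 in/h.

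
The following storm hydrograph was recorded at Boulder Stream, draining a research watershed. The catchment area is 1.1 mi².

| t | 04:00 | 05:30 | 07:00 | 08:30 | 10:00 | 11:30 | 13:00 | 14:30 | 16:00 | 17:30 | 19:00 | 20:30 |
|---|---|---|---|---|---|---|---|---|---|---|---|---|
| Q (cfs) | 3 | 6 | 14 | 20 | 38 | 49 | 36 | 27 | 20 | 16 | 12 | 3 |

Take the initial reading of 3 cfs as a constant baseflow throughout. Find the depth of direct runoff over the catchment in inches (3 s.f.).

Direct runoff: 0.0, 3.0, 11.0, 17.0, 35.0, 46.0, 33.0, 24.0, 17.0, 13.0, 9.0, 0.0 cfs; ΣQ_DR = 208.0 cfs.
V = ΣQ_DR · Δt = 208.0 × 5400 s = 1.123 × 10^6 ft³.
Over A = 1.1 mi², depth = V / A = 0.440 in.

d ≈ 0.440 in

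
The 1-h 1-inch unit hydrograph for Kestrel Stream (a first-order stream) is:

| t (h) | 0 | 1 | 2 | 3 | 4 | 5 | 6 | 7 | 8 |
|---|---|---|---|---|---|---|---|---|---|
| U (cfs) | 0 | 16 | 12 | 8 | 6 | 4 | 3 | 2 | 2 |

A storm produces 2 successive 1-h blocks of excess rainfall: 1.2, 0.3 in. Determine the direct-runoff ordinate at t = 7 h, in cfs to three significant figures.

Q ≈ 3.30 cfs

By discrete convolution, Q_j = Σ (P_i / 1 in) · U_{j−i}.
At t = 7 h (j=7): Q = (1.2/1)·2 + (0.3/1)·3 = 3.30 cfs.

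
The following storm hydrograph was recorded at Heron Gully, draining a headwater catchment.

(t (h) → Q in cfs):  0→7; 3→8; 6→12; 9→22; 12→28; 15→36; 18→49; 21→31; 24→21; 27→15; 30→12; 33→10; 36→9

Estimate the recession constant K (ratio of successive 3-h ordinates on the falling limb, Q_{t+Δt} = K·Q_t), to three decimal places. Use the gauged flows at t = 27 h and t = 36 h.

Using the recession-limb readings at t = 27 h and t = 36 h: Q falls from 15 to 9 cfs over 3 intervals.
K = (Q₂/Q₁)^(1/3) = (9/15)^(1/3) = 0.843.

K ≈ 0.843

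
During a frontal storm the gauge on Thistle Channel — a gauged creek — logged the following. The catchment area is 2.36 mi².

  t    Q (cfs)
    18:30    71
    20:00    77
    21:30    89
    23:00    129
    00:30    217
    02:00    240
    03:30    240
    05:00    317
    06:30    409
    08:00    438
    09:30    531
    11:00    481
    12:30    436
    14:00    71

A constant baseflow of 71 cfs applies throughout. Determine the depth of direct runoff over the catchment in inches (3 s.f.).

d ≈ 2.71 in

Direct runoff: 0.0, 6.0, 18.0, 58.0, 146.0, 169.0, 169.0, 246.0, 338.0, 367.0, 460.0, 410.0, 365.0, 0.0 cfs; ΣQ_DR = 2752 cfs.
V = ΣQ_DR · Δt = 2752 × 5400 s = 1.486 × 10^7 ft³.
Over A = 2.36 mi², depth = V / A = 2.71 in.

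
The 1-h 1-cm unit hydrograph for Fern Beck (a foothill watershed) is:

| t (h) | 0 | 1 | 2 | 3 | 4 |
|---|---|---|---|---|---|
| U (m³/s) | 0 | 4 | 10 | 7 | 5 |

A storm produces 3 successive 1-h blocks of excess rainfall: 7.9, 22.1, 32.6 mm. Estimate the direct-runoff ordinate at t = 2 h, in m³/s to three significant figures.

Q ≈ 16.7 m³/s

By discrete convolution, Q_j = Σ (P_i / 10 mm) · U_{j−i}.
At t = 2 h (j=2): Q = (7.9/10)·10 + (22.1/10)·4 + (32.6/10)·0 = 16.7 m³/s.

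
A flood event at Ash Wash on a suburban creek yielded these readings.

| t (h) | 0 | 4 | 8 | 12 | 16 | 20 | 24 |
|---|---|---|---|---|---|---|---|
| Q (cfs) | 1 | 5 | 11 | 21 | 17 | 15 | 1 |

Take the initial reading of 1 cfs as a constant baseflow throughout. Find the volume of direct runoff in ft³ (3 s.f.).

Direct-runoff ordinates (Q − Q_b): 0.0, 4.0, 10.0, 20.0, 16.0, 14.0, 0.0 cfs.
ΣQ_DR = 64.00 cfs.
With Δt = 4 h = 14400 s, V = ΣQ_DR · Δt = 64.00 × 14400 = 9.22 × 10^5 ft³.

V ≈ 9.22 × 10^5 ft³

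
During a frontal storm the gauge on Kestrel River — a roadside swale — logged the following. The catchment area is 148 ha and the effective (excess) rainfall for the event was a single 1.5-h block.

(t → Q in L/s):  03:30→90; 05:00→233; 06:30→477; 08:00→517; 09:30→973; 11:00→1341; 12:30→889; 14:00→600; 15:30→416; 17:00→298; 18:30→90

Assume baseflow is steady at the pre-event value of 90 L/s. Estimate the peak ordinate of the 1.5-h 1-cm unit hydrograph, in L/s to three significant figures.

Direct runoff: 0.0, 143.0, 387.0, 427.0, 883.0, 1251.0, 799.0, 510.0, 326.0, 208.0, 0.0 L/s; ΣQ_DR = 4934 L/s, peak = 1251.0 L/s.
Runoff depth d = ΣQ_DR·Δt / A = 4934 × 5400 / (148 ha) = 18.00 mm.
The 1-cm UH is the DRH scaled by (10 mm)/d, so U_p = 1251.0 × 10/18.00 = 695 L/s.

U_p ≈ 695 L/s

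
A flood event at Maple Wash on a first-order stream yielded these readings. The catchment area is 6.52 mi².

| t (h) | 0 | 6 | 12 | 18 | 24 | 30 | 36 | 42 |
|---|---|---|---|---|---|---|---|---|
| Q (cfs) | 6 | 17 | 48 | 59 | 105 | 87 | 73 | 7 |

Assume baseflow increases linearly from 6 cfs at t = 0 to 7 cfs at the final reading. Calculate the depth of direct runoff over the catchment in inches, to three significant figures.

d ≈ 0.499 in

Direct runoff: 0.00, 10.86, 41.71, 52.57, 98.43, 80.29, 66.14, 0.00 cfs; ΣQ_DR = 350.0 cfs.
V = ΣQ_DR · Δt = 350.0 × 21600 s = 7.560 × 10^6 ft³.
Over A = 6.52 mi², depth = V / A = 0.499 in.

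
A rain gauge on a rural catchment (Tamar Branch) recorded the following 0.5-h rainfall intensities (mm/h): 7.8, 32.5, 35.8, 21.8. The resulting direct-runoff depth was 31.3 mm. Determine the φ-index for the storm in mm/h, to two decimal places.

φ ≈ 9.17 mm/h

Only the 3 blocks with intensity above φ contribute runoff: 32.5, 35.8, 21.8 mm/h.
Σ(I−φ)·Δt = d  ⇒  (32.5+35.8+21.8 − 3φ)·0.5 = 31.3
φ = (90.10 − 31.3/0.5) / 3 = 9.17 mm/h.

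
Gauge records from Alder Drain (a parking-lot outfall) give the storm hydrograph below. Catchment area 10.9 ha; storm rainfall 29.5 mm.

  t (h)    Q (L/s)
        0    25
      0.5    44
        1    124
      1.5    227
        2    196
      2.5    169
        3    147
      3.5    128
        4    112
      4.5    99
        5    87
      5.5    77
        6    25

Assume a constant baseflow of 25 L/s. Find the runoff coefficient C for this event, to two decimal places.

C ≈ 0.64

ΣQ_DR = 1135 L/s; V = ΣQ_DR·Δt = 2.043 × 10^6 L.
Runoff depth d = V / A = 18.74 mm.
C = d / P = 18.74 / 29.5 = 0.64.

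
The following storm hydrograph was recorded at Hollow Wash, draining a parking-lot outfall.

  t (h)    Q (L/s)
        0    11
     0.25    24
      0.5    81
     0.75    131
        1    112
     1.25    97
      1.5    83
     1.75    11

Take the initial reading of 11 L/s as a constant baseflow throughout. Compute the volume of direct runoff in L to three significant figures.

Direct-runoff ordinates (Q − Q_b): 0.0, 13.0, 70.0, 120.0, 101.0, 86.0, 72.0, 0.0 L/s.
ΣQ_DR = 462.0 L/s.
With Δt = 0.25 h = 900 s, V = ΣQ_DR · Δt = 462.0 × 900 = 4.16 × 10^5 L.

V ≈ 4.16 × 10^5 L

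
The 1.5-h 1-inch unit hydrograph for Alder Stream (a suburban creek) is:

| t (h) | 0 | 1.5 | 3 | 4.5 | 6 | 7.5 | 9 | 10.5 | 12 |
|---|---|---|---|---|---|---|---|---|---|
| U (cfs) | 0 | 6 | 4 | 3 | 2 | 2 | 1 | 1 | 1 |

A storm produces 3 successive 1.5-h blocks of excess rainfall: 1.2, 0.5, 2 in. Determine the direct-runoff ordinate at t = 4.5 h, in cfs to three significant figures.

Q ≈ 17.6 cfs

By discrete convolution, Q_j = Σ (P_i / 1 in) · U_{j−i}.
At t = 4.5 h (j=3): Q = (1.2/1)·3 + (0.5/1)·4 + (2/1)·6 = 17.6 cfs.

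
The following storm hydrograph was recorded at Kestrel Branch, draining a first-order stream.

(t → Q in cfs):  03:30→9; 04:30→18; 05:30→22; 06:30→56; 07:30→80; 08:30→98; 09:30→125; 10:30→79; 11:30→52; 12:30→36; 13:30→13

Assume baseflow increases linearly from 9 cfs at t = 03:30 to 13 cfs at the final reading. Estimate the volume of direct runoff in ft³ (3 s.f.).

Direct-runoff ordinates (Q − Q_b): 0.00, 8.60, 12.20, 45.80, 69.40, 87.00, 113.60, 67.20, 39.80, 23.40, 0.00 cfs.
ΣQ_DR = 467.0 cfs.
With Δt = 1 h = 3600 s, V = ΣQ_DR · Δt = 467.0 × 3600 = 1.68 × 10^6 ft³.

V ≈ 1.68 × 10^6 ft³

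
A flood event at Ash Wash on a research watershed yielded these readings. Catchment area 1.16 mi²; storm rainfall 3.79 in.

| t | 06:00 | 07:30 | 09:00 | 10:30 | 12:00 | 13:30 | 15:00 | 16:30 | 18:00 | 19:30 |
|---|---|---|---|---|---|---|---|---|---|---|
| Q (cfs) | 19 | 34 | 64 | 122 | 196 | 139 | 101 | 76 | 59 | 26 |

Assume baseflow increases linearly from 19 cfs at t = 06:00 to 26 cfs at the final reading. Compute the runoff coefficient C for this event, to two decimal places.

C ≈ 0.32

ΣQ_DR = 611.0 cfs; V = ΣQ_DR·Δt = 3.299 × 10^6 ft³.
Runoff depth d = V / A = 1.224 in.
C = d / P = 1.224 / 3.79 = 0.32.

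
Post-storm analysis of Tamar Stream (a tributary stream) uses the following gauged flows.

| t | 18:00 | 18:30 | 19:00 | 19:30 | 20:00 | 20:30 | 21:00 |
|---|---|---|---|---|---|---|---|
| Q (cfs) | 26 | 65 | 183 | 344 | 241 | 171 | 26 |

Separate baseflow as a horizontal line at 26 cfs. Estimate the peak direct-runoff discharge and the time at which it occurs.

Subtracting baseflow gives direct-runoff ordinates: 0.0, 39.0, 157.0, 318.0, 215.0, 145.0, 0.0 cfs.
The maximum is 318.0 cfs, occurring at the reading for t = 19:30.

Q_p = 318.0 cfs at t = 19:30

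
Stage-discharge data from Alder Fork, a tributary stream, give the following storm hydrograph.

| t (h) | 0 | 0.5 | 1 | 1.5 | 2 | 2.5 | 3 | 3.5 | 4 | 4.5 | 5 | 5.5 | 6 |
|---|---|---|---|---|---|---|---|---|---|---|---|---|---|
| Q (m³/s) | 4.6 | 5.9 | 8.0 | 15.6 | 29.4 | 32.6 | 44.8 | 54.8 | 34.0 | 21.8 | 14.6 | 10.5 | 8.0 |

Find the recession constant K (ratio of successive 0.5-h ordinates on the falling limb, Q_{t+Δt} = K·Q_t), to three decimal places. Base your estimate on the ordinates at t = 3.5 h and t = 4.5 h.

Using the recession-limb readings at t = 3.5 h and t = 4.5 h: Q falls from 54.8 to 21.8 m³/s over 2 intervals.
K = (Q₂/Q₁)^(1/2) = (21.8/54.8)^(1/2) = 0.631.

K ≈ 0.631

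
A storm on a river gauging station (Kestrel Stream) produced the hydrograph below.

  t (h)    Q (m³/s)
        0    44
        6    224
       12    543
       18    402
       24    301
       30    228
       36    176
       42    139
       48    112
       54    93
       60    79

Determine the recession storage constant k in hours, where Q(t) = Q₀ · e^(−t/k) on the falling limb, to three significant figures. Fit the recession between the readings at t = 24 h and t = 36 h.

k ≈ 22.4 h

On the falling limb, Q drops from 301 to 176 m³/s between t = 24 h and t = 36 h (Δt = 12 h).
k = −Δt / ln(Q₂/Q₁) = −12 / ln(176/301) = 22.4 h.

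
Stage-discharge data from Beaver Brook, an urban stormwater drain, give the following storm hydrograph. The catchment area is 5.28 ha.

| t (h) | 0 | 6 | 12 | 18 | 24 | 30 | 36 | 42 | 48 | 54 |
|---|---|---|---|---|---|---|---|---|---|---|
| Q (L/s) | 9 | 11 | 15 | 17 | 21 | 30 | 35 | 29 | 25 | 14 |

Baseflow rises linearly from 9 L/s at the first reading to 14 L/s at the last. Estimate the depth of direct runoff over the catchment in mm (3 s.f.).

Direct runoff: 0.00, 1.44, 4.89, 6.33, 9.78, 18.22, 22.67, 16.11, 11.56, 0.00 L/s; ΣQ_DR = 91.00 L/s.
V = ΣQ_DR · Δt = 91.00 × 21600 s = 1.966 × 10^6 L.
Over A = 5.28 ha, depth = V / A = 37.2 mm.

d ≈ 37.2 mm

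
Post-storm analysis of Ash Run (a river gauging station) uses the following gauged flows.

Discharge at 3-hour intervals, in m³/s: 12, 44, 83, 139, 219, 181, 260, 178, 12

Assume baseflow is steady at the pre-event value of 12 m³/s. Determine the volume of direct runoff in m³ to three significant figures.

V ≈ 1.10 × 10^7 m³

Direct-runoff ordinates (Q − Q_b): 0.0, 32.0, 71.0, 127.0, 207.0, 169.0, 248.0, 166.0, 0.0 m³/s.
ΣQ_DR = 1020 m³/s.
With Δt = 3 h = 10800 s, V = ΣQ_DR · Δt = 1020 × 10800 = 1.10 × 10^7 m³.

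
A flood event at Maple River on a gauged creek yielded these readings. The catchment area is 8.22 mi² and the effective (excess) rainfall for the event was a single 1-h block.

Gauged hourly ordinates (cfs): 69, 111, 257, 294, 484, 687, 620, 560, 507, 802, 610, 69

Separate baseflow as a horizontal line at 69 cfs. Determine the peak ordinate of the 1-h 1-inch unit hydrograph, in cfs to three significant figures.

Direct runoff: 0.0, 42.0, 188.0, 225.0, 415.0, 618.0, 551.0, 491.0, 438.0, 733.0, 541.0, 0.0 cfs; ΣQ_DR = 4242 cfs, peak = 733.0 cfs.
Runoff depth d = ΣQ_DR·Δt / A = 4242 × 3600 / (8.22 mi²) = 0.7997 in.
The 1-inch UH is the DRH scaled by (1 in)/d, so U_p = 733.0 × 1/0.7997 = 917 cfs.

U_p ≈ 917 cfs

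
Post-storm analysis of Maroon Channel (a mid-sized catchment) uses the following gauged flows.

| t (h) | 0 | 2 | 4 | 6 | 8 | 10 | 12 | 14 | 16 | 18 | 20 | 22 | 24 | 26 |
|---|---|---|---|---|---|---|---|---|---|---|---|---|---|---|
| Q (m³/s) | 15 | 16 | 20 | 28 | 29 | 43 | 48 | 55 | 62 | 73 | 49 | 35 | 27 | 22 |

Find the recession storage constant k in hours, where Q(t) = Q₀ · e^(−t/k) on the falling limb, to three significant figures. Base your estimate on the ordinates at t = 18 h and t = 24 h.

On the falling limb, Q drops from 73 to 27 m³/s between t = 18 h and t = 24 h (Δt = 6 h).
k = −Δt / ln(Q₂/Q₁) = −6 / ln(27/73) = 6.03 h.

k ≈ 6.03 h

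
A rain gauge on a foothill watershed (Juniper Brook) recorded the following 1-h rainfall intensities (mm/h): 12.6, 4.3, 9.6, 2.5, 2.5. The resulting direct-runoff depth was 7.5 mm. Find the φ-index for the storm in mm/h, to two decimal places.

φ ≈ 7.35 mm/h

Only the 2 blocks with intensity above φ contribute runoff: 12.6, 9.6 mm/h.
Σ(I−φ)·Δt = d  ⇒  (12.6+9.6 − 2φ)·1 = 7.5
φ = (22.20 − 7.5/1) / 2 = 7.35 mm/h.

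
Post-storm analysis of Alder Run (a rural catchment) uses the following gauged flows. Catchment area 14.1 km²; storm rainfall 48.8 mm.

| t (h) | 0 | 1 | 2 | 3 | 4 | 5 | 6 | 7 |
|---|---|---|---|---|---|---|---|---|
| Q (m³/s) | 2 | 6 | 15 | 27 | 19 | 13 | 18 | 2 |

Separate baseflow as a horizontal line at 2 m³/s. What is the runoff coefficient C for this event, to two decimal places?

C ≈ 0.45

ΣQ_DR = 86.00 m³/s; V = ΣQ_DR·Δt = 3.096 × 10^5 m³.
Runoff depth d = V / A = 21.96 mm.
C = d / P = 21.96 / 48.8 = 0.45.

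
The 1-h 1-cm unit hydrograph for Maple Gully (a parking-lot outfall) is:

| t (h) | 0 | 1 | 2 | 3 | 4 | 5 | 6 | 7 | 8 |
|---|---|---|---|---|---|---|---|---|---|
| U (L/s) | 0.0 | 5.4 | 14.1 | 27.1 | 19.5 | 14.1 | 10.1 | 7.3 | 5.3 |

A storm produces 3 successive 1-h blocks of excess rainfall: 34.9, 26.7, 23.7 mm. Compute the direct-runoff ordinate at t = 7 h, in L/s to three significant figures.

By discrete convolution, Q_j = Σ (P_i / 10 mm) · U_{j−i}.
At t = 7 h (j=7): Q = (34.9/10)·7.3 + (26.7/10)·10.1 + (23.7/10)·14.1 = 85.9 L/s.

Q ≈ 85.9 L/s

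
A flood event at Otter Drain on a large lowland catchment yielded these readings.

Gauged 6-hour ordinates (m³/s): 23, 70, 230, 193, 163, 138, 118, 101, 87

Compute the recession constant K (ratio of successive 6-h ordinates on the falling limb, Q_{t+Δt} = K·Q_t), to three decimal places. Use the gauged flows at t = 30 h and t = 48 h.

Using the recession-limb readings at t = 30 h and t = 48 h: Q falls from 138 to 87 m³/s over 3 intervals.
K = (Q₂/Q₁)^(1/3) = (87/138)^(1/3) = 0.857.

K ≈ 0.857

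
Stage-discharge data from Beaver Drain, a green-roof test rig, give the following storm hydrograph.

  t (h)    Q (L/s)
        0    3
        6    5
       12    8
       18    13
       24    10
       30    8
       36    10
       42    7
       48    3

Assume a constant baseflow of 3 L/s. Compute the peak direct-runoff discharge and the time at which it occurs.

Subtracting baseflow gives direct-runoff ordinates: 0.0, 2.0, 5.0, 10.0, 7.0, 5.0, 7.0, 4.0, 0.0 L/s.
The maximum is 10.0 L/s, occurring at the reading for t = 18 h.

Q_p = 10.0 L/s at t = 18 h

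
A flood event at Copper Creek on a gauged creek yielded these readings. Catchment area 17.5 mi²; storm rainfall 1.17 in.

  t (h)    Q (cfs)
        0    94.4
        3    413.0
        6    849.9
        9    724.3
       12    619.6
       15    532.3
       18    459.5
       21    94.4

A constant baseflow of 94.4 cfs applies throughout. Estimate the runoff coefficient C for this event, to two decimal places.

ΣQ_DR = 3032 cfs; V = ΣQ_DR·Δt = 3.275 × 10^7 ft³.
Runoff depth d = V / A = 0.8055 in.
C = d / P = 0.8055 / 1.17 = 0.69.

C ≈ 0.69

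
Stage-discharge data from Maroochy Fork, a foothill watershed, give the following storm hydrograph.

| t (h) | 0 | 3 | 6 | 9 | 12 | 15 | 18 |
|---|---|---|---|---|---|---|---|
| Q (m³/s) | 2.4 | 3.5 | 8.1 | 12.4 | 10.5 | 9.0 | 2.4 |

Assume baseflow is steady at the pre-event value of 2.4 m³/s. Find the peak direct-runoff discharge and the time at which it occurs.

Q_p = 10.0 m³/s at t = 9 h

Subtracting baseflow gives direct-runoff ordinates: 0.0, 1.1, 5.7, 10.0, 8.1, 6.6, 0.0 m³/s.
The maximum is 10.0 m³/s, occurring at the reading for t = 9 h.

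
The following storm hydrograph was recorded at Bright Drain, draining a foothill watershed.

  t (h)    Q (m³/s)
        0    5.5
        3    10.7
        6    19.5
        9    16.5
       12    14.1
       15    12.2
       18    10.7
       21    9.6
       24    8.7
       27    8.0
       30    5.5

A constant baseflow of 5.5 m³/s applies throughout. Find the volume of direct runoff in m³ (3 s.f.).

Direct-runoff ordinates (Q − Q_b): 0.0, 5.2, 14.0, 11.0, 8.6, 6.7, 5.2, 4.1, 3.2, 2.5, 0.0 m³/s.
ΣQ_DR = 60.50 m³/s.
With Δt = 3 h = 10800 s, V = ΣQ_DR · Δt = 60.50 × 10800 = 6.53 × 10^5 m³.

V ≈ 6.53 × 10^5 m³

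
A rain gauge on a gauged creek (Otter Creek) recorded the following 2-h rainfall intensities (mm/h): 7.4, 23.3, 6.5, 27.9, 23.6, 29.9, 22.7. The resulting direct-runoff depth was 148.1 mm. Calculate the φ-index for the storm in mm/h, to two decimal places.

φ ≈ 10.67 mm/h

Only the 5 blocks with intensity above φ contribute runoff: 23.3, 27.9, 23.6, 29.9, 22.7 mm/h.
Σ(I−φ)·Δt = d  ⇒  (23.3+27.9+23.6+29.9+22.7 − 5φ)·2 = 148.1
φ = (127.4 − 148.1/2) / 5 = 10.67 mm/h.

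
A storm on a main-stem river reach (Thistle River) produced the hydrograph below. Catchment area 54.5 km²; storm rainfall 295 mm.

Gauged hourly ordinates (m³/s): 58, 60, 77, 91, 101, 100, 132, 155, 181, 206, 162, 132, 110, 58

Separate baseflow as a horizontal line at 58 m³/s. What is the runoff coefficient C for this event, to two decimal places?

ΣQ_DR = 811.0 m³/s; V = ΣQ_DR·Δt = 2.920 × 10^6 m³.
Runoff depth d = V / A = 53.57 mm.
C = d / P = 53.57 / 295 = 0.18.

C ≈ 0.18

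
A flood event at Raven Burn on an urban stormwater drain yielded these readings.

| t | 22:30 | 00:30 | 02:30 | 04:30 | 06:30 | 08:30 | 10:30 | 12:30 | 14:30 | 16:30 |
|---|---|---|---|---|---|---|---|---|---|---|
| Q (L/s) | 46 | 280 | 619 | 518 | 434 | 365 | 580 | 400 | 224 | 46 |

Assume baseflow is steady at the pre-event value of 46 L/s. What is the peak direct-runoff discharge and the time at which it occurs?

Subtracting baseflow gives direct-runoff ordinates: 0.0, 234.0, 573.0, 472.0, 388.0, 319.0, 534.0, 354.0, 178.0, 0.0 L/s.
The maximum is 573.0 L/s, occurring at the reading for t = 02:30.

Q_p = 573.0 L/s at t = 02:30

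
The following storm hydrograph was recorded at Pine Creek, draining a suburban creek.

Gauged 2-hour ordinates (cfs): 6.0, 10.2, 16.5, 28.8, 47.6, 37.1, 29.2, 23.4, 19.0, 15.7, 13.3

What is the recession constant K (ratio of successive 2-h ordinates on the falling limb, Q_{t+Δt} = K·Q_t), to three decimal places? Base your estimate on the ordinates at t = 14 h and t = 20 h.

Using the recession-limb readings at t = 14 h and t = 20 h: Q falls from 23.4 to 13.3 cfs over 3 intervals.
K = (Q₂/Q₁)^(1/3) = (13.3/23.4)^(1/3) = 0.828.

K ≈ 0.828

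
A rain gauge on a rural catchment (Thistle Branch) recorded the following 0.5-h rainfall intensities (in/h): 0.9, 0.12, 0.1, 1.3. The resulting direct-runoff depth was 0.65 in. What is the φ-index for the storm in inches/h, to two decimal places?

Only the 2 blocks with intensity above φ contribute runoff: 0.9, 1.3 in/h.
Σ(I−φ)·Δt = d  ⇒  (0.9+1.3 − 2φ)·0.5 = 0.65
φ = (2.200 − 0.65/0.5) / 2 = 0.45 in/h.

φ ≈ 0.45 in/h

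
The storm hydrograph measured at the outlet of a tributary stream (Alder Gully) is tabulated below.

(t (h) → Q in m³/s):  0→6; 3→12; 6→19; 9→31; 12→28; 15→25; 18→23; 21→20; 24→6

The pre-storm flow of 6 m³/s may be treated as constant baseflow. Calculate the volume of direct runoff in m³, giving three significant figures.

V ≈ 1.25 × 10^6 m³

Direct-runoff ordinates (Q − Q_b): 0.0, 6.0, 13.0, 25.0, 22.0, 19.0, 17.0, 14.0, 0.0 m³/s.
ΣQ_DR = 116.0 m³/s.
With Δt = 3 h = 10800 s, V = ΣQ_DR · Δt = 116.0 × 10800 = 1.25 × 10^6 m³.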